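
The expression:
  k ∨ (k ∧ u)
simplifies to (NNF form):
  k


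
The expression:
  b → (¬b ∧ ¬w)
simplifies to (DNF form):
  ¬b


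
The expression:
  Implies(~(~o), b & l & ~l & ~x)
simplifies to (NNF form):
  ~o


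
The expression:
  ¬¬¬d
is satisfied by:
  {d: False}


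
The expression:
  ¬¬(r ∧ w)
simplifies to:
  r ∧ w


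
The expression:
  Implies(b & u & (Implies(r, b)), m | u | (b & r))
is always true.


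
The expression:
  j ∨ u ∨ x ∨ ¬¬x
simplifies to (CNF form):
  j ∨ u ∨ x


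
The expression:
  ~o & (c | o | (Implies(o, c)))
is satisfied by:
  {o: False}


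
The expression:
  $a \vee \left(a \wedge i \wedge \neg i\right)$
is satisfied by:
  {a: True}


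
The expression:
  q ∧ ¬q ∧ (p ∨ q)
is never true.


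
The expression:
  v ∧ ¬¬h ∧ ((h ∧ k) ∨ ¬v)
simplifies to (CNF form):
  h ∧ k ∧ v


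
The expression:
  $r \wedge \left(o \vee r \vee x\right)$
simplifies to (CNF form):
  $r$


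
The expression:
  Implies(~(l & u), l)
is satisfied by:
  {l: True}


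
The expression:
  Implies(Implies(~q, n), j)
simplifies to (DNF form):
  j | (~n & ~q)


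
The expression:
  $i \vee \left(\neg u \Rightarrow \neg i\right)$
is always true.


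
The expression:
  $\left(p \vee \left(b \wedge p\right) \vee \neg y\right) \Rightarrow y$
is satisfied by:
  {y: True}


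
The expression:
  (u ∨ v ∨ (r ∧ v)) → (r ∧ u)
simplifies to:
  (r ∧ u) ∨ (¬u ∧ ¬v)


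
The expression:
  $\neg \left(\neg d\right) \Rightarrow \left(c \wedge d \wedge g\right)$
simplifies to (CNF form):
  $\left(c \vee \neg d\right) \wedge \left(g \vee \neg d\right)$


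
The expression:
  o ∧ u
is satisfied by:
  {u: True, o: True}


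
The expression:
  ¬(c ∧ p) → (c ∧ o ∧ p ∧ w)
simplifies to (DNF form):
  c ∧ p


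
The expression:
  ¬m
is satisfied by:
  {m: False}


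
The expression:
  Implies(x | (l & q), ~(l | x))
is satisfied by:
  {x: False, l: False, q: False}
  {q: True, x: False, l: False}
  {l: True, x: False, q: False}


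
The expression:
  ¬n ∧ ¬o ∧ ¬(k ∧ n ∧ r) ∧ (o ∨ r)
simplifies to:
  r ∧ ¬n ∧ ¬o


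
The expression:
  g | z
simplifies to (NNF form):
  g | z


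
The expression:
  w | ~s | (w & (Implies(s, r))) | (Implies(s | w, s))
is always true.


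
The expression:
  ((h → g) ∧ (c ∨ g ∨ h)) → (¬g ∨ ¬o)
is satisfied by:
  {g: False, o: False}
  {o: True, g: False}
  {g: True, o: False}


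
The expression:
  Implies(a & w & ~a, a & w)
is always true.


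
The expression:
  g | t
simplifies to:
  g | t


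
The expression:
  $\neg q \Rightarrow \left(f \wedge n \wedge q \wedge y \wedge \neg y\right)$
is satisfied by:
  {q: True}


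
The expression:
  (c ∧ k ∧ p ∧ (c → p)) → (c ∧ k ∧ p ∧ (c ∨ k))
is always true.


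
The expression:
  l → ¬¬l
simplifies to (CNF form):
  True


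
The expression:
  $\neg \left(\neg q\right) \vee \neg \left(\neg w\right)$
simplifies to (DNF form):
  $q \vee w$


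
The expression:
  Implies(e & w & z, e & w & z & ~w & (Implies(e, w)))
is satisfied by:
  {w: False, e: False, z: False}
  {z: True, w: False, e: False}
  {e: True, w: False, z: False}
  {z: True, e: True, w: False}
  {w: True, z: False, e: False}
  {z: True, w: True, e: False}
  {e: True, w: True, z: False}


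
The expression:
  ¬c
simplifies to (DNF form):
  ¬c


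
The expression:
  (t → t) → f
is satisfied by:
  {f: True}


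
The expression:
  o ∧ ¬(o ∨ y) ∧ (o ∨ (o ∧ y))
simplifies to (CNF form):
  False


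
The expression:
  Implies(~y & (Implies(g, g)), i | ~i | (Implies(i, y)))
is always true.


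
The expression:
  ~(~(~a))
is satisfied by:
  {a: False}


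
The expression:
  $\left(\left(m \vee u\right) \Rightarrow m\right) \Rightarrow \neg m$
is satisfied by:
  {m: False}


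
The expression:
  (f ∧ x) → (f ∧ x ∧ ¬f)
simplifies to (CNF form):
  ¬f ∨ ¬x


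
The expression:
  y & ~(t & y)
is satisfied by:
  {y: True, t: False}


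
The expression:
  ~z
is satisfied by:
  {z: False}


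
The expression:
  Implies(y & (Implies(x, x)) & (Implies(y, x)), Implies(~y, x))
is always true.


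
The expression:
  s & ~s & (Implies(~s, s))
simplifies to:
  False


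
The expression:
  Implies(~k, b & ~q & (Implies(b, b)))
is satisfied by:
  {b: True, k: True, q: False}
  {k: True, q: False, b: False}
  {b: True, k: True, q: True}
  {k: True, q: True, b: False}
  {b: True, q: False, k: False}


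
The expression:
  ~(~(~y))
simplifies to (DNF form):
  ~y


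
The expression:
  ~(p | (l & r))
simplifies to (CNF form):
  ~p & (~l | ~r)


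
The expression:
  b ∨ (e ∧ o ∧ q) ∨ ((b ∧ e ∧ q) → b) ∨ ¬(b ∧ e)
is always true.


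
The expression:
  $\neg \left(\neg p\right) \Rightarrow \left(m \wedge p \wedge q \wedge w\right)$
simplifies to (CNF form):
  $\left(m \vee \neg p\right) \wedge \left(q \vee \neg p\right) \wedge \left(w \vee \neg p\right)$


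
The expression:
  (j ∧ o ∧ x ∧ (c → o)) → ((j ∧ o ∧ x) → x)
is always true.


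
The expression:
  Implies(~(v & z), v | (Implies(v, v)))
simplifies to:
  True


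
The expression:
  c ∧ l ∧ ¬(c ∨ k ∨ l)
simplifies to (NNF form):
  False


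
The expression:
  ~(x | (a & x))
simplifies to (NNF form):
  ~x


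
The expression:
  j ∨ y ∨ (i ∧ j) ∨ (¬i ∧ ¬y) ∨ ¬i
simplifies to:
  j ∨ y ∨ ¬i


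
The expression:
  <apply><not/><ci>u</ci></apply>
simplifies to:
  <apply><not/><ci>u</ci></apply>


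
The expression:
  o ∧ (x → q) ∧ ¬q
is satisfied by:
  {o: True, x: False, q: False}


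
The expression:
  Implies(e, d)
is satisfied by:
  {d: True, e: False}
  {e: False, d: False}
  {e: True, d: True}


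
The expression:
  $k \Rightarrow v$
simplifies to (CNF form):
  $v \vee \neg k$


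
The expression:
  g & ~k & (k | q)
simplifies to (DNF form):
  g & q & ~k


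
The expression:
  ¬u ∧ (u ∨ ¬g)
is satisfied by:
  {g: False, u: False}


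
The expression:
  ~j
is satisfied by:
  {j: False}


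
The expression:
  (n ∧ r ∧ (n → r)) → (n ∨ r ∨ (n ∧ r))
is always true.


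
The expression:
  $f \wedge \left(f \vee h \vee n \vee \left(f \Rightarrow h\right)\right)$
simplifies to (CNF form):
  $f$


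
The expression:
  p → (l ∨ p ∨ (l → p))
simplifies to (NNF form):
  True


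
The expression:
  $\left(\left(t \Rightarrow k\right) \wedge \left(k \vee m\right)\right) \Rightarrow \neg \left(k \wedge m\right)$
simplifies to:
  $\neg k \vee \neg m$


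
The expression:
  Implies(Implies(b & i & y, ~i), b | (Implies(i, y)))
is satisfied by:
  {y: True, b: True, i: False}
  {y: True, i: False, b: False}
  {b: True, i: False, y: False}
  {b: False, i: False, y: False}
  {y: True, b: True, i: True}
  {y: True, i: True, b: False}
  {b: True, i: True, y: False}


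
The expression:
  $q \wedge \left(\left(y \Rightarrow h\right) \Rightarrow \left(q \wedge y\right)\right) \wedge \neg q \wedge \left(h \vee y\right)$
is never true.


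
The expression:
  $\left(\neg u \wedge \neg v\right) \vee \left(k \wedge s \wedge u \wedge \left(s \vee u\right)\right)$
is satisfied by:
  {s: True, k: True, v: False, u: False}
  {s: True, k: False, v: False, u: False}
  {k: True, s: False, v: False, u: False}
  {s: False, k: False, v: False, u: False}
  {s: True, u: True, k: True, v: False}
  {s: True, u: True, v: True, k: True}


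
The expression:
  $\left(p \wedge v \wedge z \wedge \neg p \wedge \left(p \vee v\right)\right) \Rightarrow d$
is always true.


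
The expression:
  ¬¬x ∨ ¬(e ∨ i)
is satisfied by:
  {x: True, e: False, i: False}
  {x: True, i: True, e: False}
  {x: True, e: True, i: False}
  {x: True, i: True, e: True}
  {i: False, e: False, x: False}


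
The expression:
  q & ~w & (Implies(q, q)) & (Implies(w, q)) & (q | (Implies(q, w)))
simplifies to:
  q & ~w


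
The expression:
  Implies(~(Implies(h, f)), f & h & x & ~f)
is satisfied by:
  {f: True, h: False}
  {h: False, f: False}
  {h: True, f: True}


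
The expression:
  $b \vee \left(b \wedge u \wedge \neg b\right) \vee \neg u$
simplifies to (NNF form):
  $b \vee \neg u$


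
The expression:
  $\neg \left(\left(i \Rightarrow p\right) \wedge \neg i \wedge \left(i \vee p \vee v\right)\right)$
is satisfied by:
  {i: True, v: False, p: False}
  {i: True, p: True, v: False}
  {i: True, v: True, p: False}
  {i: True, p: True, v: True}
  {p: False, v: False, i: False}


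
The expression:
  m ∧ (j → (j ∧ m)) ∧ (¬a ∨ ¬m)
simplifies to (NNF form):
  m ∧ ¬a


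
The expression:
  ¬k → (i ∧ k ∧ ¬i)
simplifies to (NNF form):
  k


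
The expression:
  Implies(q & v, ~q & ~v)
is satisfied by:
  {v: False, q: False}
  {q: True, v: False}
  {v: True, q: False}


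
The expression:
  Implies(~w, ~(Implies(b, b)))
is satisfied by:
  {w: True}


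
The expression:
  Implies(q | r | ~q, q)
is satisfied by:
  {q: True}


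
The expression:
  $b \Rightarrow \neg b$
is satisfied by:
  {b: False}


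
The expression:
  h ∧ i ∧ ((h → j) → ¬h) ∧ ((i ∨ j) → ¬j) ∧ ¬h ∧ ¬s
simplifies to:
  False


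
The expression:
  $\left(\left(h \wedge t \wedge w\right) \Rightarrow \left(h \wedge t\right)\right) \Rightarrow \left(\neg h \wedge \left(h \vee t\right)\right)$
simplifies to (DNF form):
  $t \wedge \neg h$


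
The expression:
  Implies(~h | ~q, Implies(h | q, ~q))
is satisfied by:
  {h: True, q: False}
  {q: False, h: False}
  {q: True, h: True}


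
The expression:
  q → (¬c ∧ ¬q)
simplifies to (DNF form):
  ¬q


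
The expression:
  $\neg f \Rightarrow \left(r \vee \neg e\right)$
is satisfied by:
  {r: True, f: True, e: False}
  {r: True, f: False, e: False}
  {f: True, r: False, e: False}
  {r: False, f: False, e: False}
  {r: True, e: True, f: True}
  {r: True, e: True, f: False}
  {e: True, f: True, r: False}


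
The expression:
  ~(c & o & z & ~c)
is always true.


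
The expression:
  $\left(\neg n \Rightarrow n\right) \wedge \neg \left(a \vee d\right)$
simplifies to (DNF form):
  $n \wedge \neg a \wedge \neg d$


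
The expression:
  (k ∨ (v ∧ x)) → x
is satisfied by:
  {x: True, k: False}
  {k: False, x: False}
  {k: True, x: True}


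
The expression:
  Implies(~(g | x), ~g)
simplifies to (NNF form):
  True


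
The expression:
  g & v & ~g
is never true.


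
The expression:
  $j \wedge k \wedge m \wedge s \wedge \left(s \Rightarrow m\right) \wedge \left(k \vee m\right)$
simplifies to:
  $j \wedge k \wedge m \wedge s$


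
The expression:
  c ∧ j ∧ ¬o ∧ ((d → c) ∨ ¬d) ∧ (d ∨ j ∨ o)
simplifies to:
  c ∧ j ∧ ¬o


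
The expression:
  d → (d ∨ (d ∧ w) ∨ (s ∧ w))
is always true.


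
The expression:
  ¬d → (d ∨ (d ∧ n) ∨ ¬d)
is always true.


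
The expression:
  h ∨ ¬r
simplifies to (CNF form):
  h ∨ ¬r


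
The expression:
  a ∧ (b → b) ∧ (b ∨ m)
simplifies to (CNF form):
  a ∧ (b ∨ m)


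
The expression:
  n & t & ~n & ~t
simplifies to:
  False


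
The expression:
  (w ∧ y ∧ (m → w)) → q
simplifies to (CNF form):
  q ∨ ¬w ∨ ¬y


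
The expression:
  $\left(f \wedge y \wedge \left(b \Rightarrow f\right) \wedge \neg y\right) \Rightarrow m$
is always true.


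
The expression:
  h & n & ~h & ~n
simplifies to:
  False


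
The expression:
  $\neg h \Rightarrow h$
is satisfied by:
  {h: True}


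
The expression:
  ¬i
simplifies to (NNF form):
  ¬i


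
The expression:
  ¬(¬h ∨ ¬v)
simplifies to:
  h ∧ v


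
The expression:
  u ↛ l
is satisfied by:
  {u: True, l: False}


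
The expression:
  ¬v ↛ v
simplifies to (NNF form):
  True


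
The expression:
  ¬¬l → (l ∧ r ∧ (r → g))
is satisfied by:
  {r: True, g: True, l: False}
  {r: True, g: False, l: False}
  {g: True, r: False, l: False}
  {r: False, g: False, l: False}
  {r: True, l: True, g: True}


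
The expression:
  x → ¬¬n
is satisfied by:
  {n: True, x: False}
  {x: False, n: False}
  {x: True, n: True}


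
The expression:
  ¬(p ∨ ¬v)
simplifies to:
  v ∧ ¬p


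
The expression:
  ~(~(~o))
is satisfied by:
  {o: False}


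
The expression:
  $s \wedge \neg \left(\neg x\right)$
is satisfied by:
  {s: True, x: True}


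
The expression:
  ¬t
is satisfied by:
  {t: False}


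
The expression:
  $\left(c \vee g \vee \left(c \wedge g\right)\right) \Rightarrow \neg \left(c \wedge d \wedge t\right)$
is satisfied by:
  {c: False, t: False, d: False}
  {d: True, c: False, t: False}
  {t: True, c: False, d: False}
  {d: True, t: True, c: False}
  {c: True, d: False, t: False}
  {d: True, c: True, t: False}
  {t: True, c: True, d: False}


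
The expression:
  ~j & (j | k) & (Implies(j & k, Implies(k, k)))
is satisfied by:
  {k: True, j: False}


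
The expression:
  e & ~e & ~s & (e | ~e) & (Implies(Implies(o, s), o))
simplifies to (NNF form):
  False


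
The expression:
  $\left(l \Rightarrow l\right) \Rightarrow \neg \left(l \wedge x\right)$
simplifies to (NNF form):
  $\neg l \vee \neg x$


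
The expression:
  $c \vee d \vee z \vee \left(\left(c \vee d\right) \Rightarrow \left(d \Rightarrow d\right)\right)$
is always true.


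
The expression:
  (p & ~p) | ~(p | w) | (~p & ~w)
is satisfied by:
  {p: False, w: False}


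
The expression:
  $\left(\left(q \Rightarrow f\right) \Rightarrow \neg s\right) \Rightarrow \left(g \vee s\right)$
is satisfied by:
  {g: True, s: True}
  {g: True, s: False}
  {s: True, g: False}


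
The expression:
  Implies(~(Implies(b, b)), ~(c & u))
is always true.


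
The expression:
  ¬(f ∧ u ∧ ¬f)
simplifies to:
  True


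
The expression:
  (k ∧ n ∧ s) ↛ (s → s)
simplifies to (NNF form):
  False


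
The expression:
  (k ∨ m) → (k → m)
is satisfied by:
  {m: True, k: False}
  {k: False, m: False}
  {k: True, m: True}


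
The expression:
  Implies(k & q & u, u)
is always true.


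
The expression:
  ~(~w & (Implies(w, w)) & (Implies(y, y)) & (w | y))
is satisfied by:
  {w: True, y: False}
  {y: False, w: False}
  {y: True, w: True}


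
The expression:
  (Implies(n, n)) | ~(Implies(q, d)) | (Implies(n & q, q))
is always true.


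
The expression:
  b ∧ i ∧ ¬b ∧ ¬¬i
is never true.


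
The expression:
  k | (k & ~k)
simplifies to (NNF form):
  k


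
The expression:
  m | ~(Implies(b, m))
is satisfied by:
  {b: True, m: True}
  {b: True, m: False}
  {m: True, b: False}


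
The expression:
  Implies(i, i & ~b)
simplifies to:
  ~b | ~i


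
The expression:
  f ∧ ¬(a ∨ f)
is never true.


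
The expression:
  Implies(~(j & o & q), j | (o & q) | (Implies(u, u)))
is always true.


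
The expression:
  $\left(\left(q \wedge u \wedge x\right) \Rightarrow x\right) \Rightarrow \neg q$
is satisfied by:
  {q: False}


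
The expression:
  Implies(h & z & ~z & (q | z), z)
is always true.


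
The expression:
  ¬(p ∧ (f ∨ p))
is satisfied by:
  {p: False}


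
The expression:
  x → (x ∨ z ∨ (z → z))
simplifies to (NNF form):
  True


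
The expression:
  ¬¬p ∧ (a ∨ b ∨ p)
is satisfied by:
  {p: True}


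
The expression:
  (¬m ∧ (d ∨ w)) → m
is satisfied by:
  {m: True, d: False, w: False}
  {m: True, w: True, d: False}
  {m: True, d: True, w: False}
  {m: True, w: True, d: True}
  {w: False, d: False, m: False}


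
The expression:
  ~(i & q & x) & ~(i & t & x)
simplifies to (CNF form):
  (~i | ~q | ~x) & (~i | ~t | ~x)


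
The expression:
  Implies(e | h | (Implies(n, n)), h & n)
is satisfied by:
  {h: True, n: True}


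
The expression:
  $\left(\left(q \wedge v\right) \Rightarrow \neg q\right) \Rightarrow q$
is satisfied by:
  {q: True}


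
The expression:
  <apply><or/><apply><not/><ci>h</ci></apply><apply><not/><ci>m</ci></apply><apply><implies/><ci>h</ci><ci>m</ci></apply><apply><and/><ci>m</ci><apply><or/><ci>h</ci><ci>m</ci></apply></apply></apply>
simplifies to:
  <true/>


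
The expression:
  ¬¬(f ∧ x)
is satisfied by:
  {x: True, f: True}


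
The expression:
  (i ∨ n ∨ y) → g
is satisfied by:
  {g: True, y: False, i: False, n: False}
  {n: True, g: True, y: False, i: False}
  {g: True, i: True, y: False, n: False}
  {n: True, g: True, i: True, y: False}
  {g: True, y: True, i: False, n: False}
  {g: True, n: True, y: True, i: False}
  {g: True, i: True, y: True, n: False}
  {n: True, g: True, i: True, y: True}
  {n: False, y: False, i: False, g: False}


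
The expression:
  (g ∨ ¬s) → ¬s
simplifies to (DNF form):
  ¬g ∨ ¬s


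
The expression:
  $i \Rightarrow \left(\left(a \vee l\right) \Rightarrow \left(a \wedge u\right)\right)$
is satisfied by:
  {u: True, l: False, i: False, a: False}
  {a: False, l: False, u: False, i: False}
  {a: True, u: True, l: False, i: False}
  {a: True, l: False, u: False, i: False}
  {u: True, l: True, a: False, i: False}
  {l: True, a: False, u: False, i: False}
  {a: True, l: True, u: True, i: False}
  {a: True, l: True, u: False, i: False}
  {i: True, u: True, a: False, l: False}
  {i: True, a: False, l: False, u: False}
  {i: True, u: True, a: True, l: False}
  {i: True, u: True, a: True, l: True}


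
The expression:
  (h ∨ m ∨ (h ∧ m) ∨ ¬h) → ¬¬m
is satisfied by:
  {m: True}


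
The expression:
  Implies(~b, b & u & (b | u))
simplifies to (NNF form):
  b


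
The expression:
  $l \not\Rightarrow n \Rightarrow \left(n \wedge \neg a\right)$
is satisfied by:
  {n: True, l: False}
  {l: False, n: False}
  {l: True, n: True}


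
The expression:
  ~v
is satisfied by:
  {v: False}


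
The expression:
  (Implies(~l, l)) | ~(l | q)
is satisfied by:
  {l: True, q: False}
  {q: False, l: False}
  {q: True, l: True}


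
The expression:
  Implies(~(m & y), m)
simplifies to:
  m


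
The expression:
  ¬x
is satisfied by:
  {x: False}


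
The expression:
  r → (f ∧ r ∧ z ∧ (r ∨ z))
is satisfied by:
  {z: True, f: True, r: False}
  {z: True, f: False, r: False}
  {f: True, z: False, r: False}
  {z: False, f: False, r: False}
  {r: True, z: True, f: True}


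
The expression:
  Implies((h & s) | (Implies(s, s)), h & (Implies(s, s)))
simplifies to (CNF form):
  h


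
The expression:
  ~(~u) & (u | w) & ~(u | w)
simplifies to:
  False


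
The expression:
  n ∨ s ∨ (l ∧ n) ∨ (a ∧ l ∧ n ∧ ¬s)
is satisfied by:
  {n: True, s: True}
  {n: True, s: False}
  {s: True, n: False}


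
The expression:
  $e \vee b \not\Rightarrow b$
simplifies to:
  $e$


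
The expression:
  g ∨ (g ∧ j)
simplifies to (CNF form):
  g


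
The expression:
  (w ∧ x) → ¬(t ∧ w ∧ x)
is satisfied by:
  {w: False, t: False, x: False}
  {x: True, w: False, t: False}
  {t: True, w: False, x: False}
  {x: True, t: True, w: False}
  {w: True, x: False, t: False}
  {x: True, w: True, t: False}
  {t: True, w: True, x: False}


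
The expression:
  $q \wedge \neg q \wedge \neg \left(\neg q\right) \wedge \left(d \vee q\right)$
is never true.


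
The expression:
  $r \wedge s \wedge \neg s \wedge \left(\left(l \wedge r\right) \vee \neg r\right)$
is never true.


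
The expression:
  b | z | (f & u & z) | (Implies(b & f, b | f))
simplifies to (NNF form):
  True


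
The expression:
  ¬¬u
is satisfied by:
  {u: True}


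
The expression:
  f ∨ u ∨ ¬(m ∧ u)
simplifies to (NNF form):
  True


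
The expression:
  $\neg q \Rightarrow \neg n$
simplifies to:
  $q \vee \neg n$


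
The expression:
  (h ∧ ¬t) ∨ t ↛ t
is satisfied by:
  {h: True, t: False}


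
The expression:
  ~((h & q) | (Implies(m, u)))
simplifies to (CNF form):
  m & ~u & (~h | ~q)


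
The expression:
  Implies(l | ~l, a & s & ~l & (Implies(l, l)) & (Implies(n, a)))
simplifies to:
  a & s & ~l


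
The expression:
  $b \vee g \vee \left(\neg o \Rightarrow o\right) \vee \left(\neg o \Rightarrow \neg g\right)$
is always true.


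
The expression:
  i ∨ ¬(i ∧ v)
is always true.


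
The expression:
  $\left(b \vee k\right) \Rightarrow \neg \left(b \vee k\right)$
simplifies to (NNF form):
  $\neg b \wedge \neg k$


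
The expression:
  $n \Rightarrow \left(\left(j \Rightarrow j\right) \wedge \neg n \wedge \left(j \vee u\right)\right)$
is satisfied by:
  {n: False}


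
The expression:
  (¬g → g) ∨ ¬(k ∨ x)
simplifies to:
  g ∨ (¬k ∧ ¬x)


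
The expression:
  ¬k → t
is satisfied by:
  {k: True, t: True}
  {k: True, t: False}
  {t: True, k: False}


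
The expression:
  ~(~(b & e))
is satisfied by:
  {e: True, b: True}


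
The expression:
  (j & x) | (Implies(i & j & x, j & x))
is always true.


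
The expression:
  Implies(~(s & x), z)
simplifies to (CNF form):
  (s | z) & (x | z)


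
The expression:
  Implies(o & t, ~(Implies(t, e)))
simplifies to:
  ~e | ~o | ~t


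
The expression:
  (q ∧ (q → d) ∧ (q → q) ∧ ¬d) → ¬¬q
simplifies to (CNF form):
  True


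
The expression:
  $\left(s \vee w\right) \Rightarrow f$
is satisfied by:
  {f: True, s: False, w: False}
  {f: True, w: True, s: False}
  {f: True, s: True, w: False}
  {f: True, w: True, s: True}
  {w: False, s: False, f: False}


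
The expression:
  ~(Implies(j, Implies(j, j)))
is never true.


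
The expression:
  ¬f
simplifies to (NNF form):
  ¬f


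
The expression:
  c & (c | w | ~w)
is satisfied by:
  {c: True}


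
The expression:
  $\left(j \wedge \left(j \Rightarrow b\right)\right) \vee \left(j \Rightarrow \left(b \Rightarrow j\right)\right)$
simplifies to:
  $\text{True}$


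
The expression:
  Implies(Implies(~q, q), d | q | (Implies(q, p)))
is always true.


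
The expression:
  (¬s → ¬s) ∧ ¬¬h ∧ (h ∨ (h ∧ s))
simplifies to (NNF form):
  h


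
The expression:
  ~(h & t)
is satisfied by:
  {h: False, t: False}
  {t: True, h: False}
  {h: True, t: False}


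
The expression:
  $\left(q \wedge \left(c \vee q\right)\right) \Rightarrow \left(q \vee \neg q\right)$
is always true.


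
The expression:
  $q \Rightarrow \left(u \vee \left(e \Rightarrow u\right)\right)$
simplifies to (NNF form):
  $u \vee \neg e \vee \neg q$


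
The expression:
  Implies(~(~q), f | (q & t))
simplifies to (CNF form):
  f | t | ~q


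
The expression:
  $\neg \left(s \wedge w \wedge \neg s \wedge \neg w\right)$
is always true.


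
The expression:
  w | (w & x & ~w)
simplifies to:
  w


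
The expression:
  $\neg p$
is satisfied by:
  {p: False}


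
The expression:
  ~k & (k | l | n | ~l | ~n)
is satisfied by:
  {k: False}


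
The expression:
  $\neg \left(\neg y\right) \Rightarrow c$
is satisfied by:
  {c: True, y: False}
  {y: False, c: False}
  {y: True, c: True}


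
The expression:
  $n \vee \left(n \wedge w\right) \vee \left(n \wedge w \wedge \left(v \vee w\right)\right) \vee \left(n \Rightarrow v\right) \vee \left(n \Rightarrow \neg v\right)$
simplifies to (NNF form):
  $\text{True}$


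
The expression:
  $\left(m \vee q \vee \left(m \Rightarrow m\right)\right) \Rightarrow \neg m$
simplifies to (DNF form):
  $\neg m$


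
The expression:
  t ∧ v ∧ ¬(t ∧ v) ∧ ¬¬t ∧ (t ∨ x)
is never true.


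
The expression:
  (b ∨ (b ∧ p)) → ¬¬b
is always true.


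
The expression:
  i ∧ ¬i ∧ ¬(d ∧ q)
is never true.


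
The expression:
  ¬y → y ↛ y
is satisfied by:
  {y: True}


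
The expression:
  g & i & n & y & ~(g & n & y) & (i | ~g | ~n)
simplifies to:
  False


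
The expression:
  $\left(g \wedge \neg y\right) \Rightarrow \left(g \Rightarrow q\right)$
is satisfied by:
  {y: True, q: True, g: False}
  {y: True, g: False, q: False}
  {q: True, g: False, y: False}
  {q: False, g: False, y: False}
  {y: True, q: True, g: True}
  {y: True, g: True, q: False}
  {q: True, g: True, y: False}


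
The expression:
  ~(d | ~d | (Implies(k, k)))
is never true.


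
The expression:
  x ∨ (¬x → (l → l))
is always true.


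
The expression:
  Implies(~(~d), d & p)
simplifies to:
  p | ~d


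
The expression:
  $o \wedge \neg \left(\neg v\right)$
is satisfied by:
  {o: True, v: True}


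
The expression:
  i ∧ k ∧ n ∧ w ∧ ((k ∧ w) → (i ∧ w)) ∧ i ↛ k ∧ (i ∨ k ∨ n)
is never true.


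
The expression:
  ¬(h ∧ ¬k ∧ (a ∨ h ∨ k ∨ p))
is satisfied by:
  {k: True, h: False}
  {h: False, k: False}
  {h: True, k: True}


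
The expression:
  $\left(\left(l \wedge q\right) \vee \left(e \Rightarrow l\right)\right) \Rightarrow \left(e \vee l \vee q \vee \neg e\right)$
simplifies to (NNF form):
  $\text{True}$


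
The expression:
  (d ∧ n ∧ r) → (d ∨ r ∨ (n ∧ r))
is always true.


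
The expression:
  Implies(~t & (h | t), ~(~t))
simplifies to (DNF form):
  t | ~h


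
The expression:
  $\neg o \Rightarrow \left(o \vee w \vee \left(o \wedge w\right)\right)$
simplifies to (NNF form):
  $o \vee w$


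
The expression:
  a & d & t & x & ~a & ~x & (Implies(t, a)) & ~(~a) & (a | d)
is never true.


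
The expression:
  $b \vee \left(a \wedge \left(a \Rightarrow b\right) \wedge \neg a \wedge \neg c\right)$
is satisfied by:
  {b: True}


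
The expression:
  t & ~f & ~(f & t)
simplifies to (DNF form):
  t & ~f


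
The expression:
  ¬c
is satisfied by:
  {c: False}


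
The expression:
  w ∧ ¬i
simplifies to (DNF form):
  w ∧ ¬i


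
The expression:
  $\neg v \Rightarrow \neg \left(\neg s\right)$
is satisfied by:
  {v: True, s: True}
  {v: True, s: False}
  {s: True, v: False}


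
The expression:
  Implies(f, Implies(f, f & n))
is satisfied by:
  {n: True, f: False}
  {f: False, n: False}
  {f: True, n: True}


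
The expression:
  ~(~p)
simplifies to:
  p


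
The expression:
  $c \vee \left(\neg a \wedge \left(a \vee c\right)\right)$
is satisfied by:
  {c: True}


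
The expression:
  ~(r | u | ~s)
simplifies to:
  s & ~r & ~u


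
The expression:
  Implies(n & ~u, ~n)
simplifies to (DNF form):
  u | ~n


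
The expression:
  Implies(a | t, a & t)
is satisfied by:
  {t: False, a: False}
  {a: True, t: True}


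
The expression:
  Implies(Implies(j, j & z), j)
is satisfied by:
  {j: True}


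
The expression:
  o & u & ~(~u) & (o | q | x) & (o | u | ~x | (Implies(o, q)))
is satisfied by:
  {u: True, o: True}


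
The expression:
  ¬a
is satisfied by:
  {a: False}


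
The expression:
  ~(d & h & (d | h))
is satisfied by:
  {h: False, d: False}
  {d: True, h: False}
  {h: True, d: False}


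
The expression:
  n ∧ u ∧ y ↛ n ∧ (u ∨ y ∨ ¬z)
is never true.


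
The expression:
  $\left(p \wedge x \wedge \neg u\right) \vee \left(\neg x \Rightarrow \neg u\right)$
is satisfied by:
  {x: True, u: False}
  {u: False, x: False}
  {u: True, x: True}


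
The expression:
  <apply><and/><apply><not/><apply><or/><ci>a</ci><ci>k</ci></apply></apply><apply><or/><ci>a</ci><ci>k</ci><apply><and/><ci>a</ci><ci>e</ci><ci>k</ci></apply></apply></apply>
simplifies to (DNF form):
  <false/>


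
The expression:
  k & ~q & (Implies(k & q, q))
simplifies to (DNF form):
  k & ~q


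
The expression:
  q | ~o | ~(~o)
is always true.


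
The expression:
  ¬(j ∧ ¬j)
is always true.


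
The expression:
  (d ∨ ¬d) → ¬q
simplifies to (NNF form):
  ¬q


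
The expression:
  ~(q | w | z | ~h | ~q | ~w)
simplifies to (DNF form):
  False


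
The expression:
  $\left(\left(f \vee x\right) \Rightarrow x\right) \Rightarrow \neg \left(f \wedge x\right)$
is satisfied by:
  {x: False, f: False}
  {f: True, x: False}
  {x: True, f: False}


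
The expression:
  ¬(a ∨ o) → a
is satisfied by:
  {a: True, o: True}
  {a: True, o: False}
  {o: True, a: False}


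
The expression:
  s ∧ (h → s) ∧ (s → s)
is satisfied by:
  {s: True}


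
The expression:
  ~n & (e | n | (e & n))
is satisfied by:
  {e: True, n: False}


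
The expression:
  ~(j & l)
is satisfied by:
  {l: False, j: False}
  {j: True, l: False}
  {l: True, j: False}


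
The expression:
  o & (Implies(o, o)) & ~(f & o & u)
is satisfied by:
  {o: True, u: False, f: False}
  {f: True, o: True, u: False}
  {u: True, o: True, f: False}


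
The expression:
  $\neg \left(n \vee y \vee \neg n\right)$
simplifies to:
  $\text{False}$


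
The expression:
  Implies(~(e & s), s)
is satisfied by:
  {s: True}


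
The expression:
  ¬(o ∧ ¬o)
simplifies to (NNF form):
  True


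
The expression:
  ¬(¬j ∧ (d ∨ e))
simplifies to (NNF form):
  j ∨ (¬d ∧ ¬e)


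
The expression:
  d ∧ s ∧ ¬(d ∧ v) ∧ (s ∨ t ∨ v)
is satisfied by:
  {d: True, s: True, v: False}


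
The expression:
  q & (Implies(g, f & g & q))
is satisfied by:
  {f: True, q: True, g: False}
  {q: True, g: False, f: False}
  {g: True, f: True, q: True}


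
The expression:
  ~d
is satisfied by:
  {d: False}


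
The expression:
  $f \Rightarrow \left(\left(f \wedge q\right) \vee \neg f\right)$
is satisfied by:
  {q: True, f: False}
  {f: False, q: False}
  {f: True, q: True}


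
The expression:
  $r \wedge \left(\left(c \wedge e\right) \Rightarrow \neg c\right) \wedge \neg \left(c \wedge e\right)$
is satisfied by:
  {r: True, c: False, e: False}
  {e: True, r: True, c: False}
  {c: True, r: True, e: False}


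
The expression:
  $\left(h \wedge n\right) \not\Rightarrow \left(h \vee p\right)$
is never true.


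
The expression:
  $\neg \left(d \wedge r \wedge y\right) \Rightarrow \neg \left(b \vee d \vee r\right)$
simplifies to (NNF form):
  $\left(d \vee \neg b\right) \wedge \left(d \vee \neg r\right) \wedge \left(r \vee \neg d\right) \wedge \left(y \vee \neg r\right)$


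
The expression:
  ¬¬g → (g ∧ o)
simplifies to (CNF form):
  o ∨ ¬g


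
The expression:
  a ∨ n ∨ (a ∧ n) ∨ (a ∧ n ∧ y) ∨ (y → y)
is always true.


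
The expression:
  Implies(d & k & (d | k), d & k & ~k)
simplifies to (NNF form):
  ~d | ~k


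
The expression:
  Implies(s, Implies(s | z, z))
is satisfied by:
  {z: True, s: False}
  {s: False, z: False}
  {s: True, z: True}


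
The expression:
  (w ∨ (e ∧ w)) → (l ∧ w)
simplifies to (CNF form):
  l ∨ ¬w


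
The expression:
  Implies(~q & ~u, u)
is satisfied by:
  {q: True, u: True}
  {q: True, u: False}
  {u: True, q: False}


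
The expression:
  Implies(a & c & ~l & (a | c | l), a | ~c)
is always true.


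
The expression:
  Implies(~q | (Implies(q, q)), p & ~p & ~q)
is never true.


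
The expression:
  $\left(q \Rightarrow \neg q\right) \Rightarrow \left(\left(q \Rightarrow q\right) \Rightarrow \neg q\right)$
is always true.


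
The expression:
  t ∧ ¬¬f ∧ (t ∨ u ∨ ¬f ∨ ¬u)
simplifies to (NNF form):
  f ∧ t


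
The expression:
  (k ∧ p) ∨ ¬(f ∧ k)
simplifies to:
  p ∨ ¬f ∨ ¬k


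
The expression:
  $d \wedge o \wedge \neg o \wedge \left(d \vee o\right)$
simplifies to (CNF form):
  $\text{False}$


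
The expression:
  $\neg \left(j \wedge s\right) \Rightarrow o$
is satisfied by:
  {o: True, j: True, s: True}
  {o: True, j: True, s: False}
  {o: True, s: True, j: False}
  {o: True, s: False, j: False}
  {j: True, s: True, o: False}


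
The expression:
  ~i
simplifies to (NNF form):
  ~i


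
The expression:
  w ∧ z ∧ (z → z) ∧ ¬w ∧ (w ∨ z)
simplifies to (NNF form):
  False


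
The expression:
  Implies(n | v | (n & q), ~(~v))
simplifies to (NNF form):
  v | ~n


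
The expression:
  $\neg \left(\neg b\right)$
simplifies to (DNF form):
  $b$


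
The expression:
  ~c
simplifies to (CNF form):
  ~c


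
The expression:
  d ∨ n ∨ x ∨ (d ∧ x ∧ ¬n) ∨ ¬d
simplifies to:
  True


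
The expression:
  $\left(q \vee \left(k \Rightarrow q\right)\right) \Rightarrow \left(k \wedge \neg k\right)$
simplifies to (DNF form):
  $k \wedge \neg q$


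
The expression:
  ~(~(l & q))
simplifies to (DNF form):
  l & q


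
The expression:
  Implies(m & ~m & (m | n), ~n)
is always true.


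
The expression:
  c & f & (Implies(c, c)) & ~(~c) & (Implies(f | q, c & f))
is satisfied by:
  {c: True, f: True}


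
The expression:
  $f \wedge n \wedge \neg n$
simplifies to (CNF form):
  $\text{False}$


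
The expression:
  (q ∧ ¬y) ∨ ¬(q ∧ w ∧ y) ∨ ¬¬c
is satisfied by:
  {c: True, w: False, q: False, y: False}
  {c: False, w: False, q: False, y: False}
  {c: True, y: True, w: False, q: False}
  {y: True, c: False, w: False, q: False}
  {c: True, q: True, y: False, w: False}
  {q: True, y: False, w: False, c: False}
  {c: True, y: True, q: True, w: False}
  {y: True, q: True, c: False, w: False}
  {c: True, w: True, y: False, q: False}
  {w: True, y: False, q: False, c: False}
  {c: True, y: True, w: True, q: False}
  {y: True, w: True, c: False, q: False}
  {c: True, q: True, w: True, y: False}
  {q: True, w: True, y: False, c: False}
  {c: True, y: True, q: True, w: True}


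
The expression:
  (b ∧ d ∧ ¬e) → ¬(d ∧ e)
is always true.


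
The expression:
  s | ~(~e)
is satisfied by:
  {e: True, s: True}
  {e: True, s: False}
  {s: True, e: False}


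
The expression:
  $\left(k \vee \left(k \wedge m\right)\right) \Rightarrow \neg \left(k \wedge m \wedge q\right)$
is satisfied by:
  {k: False, q: False, m: False}
  {m: True, k: False, q: False}
  {q: True, k: False, m: False}
  {m: True, q: True, k: False}
  {k: True, m: False, q: False}
  {m: True, k: True, q: False}
  {q: True, k: True, m: False}


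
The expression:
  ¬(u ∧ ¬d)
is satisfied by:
  {d: True, u: False}
  {u: False, d: False}
  {u: True, d: True}


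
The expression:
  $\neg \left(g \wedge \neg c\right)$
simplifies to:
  $c \vee \neg g$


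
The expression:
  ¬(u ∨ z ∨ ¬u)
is never true.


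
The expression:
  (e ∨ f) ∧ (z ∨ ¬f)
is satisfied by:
  {z: True, e: True, f: False}
  {e: True, f: False, z: False}
  {f: True, z: True, e: True}
  {f: True, z: True, e: False}


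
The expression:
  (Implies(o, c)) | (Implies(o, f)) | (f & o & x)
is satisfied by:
  {c: True, f: True, o: False}
  {c: True, f: False, o: False}
  {f: True, c: False, o: False}
  {c: False, f: False, o: False}
  {o: True, c: True, f: True}
  {o: True, c: True, f: False}
  {o: True, f: True, c: False}


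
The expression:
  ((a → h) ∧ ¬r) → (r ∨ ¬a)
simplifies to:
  r ∨ ¬a ∨ ¬h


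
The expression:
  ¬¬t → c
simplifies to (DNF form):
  c ∨ ¬t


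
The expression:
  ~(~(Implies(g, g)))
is always true.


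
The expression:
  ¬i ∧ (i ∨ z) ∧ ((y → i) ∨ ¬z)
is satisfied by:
  {z: True, i: False, y: False}


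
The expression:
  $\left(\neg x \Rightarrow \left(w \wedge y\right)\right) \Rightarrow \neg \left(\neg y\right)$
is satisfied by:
  {y: True, x: False}
  {x: False, y: False}
  {x: True, y: True}


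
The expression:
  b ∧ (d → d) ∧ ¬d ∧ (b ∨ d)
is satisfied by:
  {b: True, d: False}


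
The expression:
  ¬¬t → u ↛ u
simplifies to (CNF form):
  ¬t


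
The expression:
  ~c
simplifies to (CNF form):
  ~c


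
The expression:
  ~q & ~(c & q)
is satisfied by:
  {q: False}


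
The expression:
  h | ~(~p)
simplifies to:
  h | p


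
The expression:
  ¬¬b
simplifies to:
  b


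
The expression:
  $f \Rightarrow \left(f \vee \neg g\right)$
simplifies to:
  $\text{True}$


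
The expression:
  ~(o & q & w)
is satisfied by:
  {w: False, q: False, o: False}
  {o: True, w: False, q: False}
  {q: True, w: False, o: False}
  {o: True, q: True, w: False}
  {w: True, o: False, q: False}
  {o: True, w: True, q: False}
  {q: True, w: True, o: False}


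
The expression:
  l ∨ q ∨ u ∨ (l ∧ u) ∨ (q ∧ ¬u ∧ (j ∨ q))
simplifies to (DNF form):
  l ∨ q ∨ u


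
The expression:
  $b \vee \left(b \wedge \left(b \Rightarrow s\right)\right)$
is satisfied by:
  {b: True}


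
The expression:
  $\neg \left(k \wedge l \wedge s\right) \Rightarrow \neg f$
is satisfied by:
  {k: True, l: True, s: True, f: False}
  {k: True, l: True, s: False, f: False}
  {k: True, s: True, l: False, f: False}
  {k: True, s: False, l: False, f: False}
  {l: True, s: True, k: False, f: False}
  {l: True, s: False, k: False, f: False}
  {s: True, k: False, l: False, f: False}
  {s: False, k: False, l: False, f: False}
  {f: True, k: True, l: True, s: True}


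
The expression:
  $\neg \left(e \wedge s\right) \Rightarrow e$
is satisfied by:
  {e: True}


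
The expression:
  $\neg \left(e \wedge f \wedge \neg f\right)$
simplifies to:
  $\text{True}$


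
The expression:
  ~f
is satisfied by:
  {f: False}


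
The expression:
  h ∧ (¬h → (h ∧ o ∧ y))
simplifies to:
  h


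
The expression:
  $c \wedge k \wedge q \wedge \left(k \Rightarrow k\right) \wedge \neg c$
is never true.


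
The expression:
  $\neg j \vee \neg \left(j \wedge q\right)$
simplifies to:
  $\neg j \vee \neg q$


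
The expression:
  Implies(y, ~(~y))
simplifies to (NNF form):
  True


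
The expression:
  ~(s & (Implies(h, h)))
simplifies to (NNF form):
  ~s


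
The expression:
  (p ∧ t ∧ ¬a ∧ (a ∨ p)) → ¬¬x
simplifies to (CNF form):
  a ∨ x ∨ ¬p ∨ ¬t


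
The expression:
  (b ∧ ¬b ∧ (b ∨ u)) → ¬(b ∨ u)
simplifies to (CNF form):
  True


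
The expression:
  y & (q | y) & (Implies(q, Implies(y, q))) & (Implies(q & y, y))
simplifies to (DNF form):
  y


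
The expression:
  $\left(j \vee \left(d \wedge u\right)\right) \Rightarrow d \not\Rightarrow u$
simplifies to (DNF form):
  $\left(d \wedge \neg u\right) \vee \left(\neg d \wedge \neg j\right)$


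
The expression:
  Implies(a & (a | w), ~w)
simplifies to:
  ~a | ~w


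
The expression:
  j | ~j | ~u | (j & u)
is always true.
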